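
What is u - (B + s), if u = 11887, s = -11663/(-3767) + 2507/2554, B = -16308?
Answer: 271222551839/9620918 ≈ 28191.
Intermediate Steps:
s = 39231171/9620918 (s = -11663*(-1/3767) + 2507*(1/2554) = 11663/3767 + 2507/2554 = 39231171/9620918 ≈ 4.0777)
u - (B + s) = 11887 - (-16308 + 39231171/9620918) = 11887 - 1*(-156858699573/9620918) = 11887 + 156858699573/9620918 = 271222551839/9620918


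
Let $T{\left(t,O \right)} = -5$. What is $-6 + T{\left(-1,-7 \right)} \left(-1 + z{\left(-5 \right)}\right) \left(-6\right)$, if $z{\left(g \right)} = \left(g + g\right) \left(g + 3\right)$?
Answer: $564$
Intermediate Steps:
$z{\left(g \right)} = 2 g \left(3 + g\right)$
$-6 + T{\left(-1,-7 \right)} \left(-1 + z{\left(-5 \right)}\right) \left(-6\right) = -6 - 5 \left(-1 + 2 \left(-5\right) \left(3 - 5\right)\right) \left(-6\right) = -6 - 5 \left(-1 + 2 \left(-5\right) \left(-2\right)\right) \left(-6\right) = -6 - 5 \left(-1 + 20\right) \left(-6\right) = -6 - 5 \cdot 19 \left(-6\right) = -6 - -570 = -6 + 570 = 564$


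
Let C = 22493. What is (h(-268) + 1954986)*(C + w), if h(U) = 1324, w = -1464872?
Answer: -2821740461490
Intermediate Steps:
(h(-268) + 1954986)*(C + w) = (1324 + 1954986)*(22493 - 1464872) = 1956310*(-1442379) = -2821740461490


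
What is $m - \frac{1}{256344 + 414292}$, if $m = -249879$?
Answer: $- \frac{167577853045}{670636} \approx -2.4988 \cdot 10^{5}$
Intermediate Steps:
$m - \frac{1}{256344 + 414292} = -249879 - \frac{1}{256344 + 414292} = -249879 - \frac{1}{670636} = - \frac{167577853045}{670636}$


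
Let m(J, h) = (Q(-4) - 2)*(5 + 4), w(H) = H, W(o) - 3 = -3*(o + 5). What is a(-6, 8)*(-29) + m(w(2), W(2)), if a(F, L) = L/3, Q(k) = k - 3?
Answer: -475/3 ≈ -158.33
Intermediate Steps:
W(o) = -12 - 3*o (W(o) = 3 - 3*(o + 5) = 3 - 3*(5 + o) = 3 + (-15 - 3*o) = -12 - 3*o)
Q(k) = -3 + k
a(F, L) = L/3 (a(F, L) = L*(⅓) = L/3)
m(J, h) = -81 (m(J, h) = ((-3 - 4) - 2)*(5 + 4) = (-7 - 2)*9 = -9*9 = -81)
a(-6, 8)*(-29) + m(w(2), W(2)) = ((⅓)*8)*(-29) - 81 = (8/3)*(-29) - 81 = -232/3 - 81 = -475/3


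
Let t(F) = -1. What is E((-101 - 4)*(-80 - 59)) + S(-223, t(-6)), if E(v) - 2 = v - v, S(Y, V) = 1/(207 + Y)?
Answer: 31/16 ≈ 1.9375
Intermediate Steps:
E(v) = 2 (E(v) = 2 + (v - v) = 2 + 0 = 2)
E((-101 - 4)*(-80 - 59)) + S(-223, t(-6)) = 2 + 1/(207 - 223) = 2 + 1/(-16) = 2 - 1/16 = 31/16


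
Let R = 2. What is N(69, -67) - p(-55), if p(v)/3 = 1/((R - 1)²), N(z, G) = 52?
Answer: 49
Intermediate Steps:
p(v) = 3 (p(v) = 3/((2 - 1)²) = 3/(1²) = 3/1 = 3*1 = 3)
N(69, -67) - p(-55) = 52 - 1*3 = 52 - 3 = 49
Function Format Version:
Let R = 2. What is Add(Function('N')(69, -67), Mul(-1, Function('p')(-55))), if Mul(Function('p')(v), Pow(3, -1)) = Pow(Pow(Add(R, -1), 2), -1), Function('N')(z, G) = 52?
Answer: 49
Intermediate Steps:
Function('p')(v) = 3 (Function('p')(v) = Mul(3, Pow(Pow(Add(2, -1), 2), -1)) = Mul(3, Pow(Pow(1, 2), -1)) = Mul(3, Pow(1, -1)) = Mul(3, 1) = 3)
Add(Function('N')(69, -67), Mul(-1, Function('p')(-55))) = Add(52, Mul(-1, 3)) = Add(52, -3) = 49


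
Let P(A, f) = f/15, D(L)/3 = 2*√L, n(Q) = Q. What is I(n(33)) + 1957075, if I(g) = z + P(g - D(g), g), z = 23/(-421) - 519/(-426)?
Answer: 584990293687/298910 ≈ 1.9571e+6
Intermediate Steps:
D(L) = 6*√L (D(L) = 3*(2*√L) = 6*√L)
P(A, f) = f/15 (P(A, f) = f*(1/15) = f/15)
z = 69567/59782 (z = 23*(-1/421) - 519*(-1/426) = -23/421 + 173/142 = 69567/59782 ≈ 1.1637)
I(g) = 69567/59782 + g/15
I(n(33)) + 1957075 = (69567/59782 + (1/15)*33) + 1957075 = (69567/59782 + 11/5) + 1957075 = 1005437/298910 + 1957075 = 584990293687/298910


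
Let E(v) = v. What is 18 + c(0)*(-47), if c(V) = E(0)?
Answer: 18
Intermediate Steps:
c(V) = 0
18 + c(0)*(-47) = 18 + 0*(-47) = 18 + 0 = 18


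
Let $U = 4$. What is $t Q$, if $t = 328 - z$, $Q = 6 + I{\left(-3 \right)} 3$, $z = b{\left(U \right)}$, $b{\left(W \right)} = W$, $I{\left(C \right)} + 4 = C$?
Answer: $-4860$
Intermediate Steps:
$I{\left(C \right)} = -4 + C$
$z = 4$
$Q = -15$ ($Q = 6 + \left(-4 - 3\right) 3 = 6 - 21 = -15$)
$t = 324$ ($t = 328 - 4 = 324$)
$t Q = 324 \left(-15\right) = -4860$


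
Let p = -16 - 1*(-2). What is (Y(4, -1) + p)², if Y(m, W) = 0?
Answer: 196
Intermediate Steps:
p = -14 (p = -16 + 2 = -14)
(Y(4, -1) + p)² = (0 - 14)² = (-14)² = 196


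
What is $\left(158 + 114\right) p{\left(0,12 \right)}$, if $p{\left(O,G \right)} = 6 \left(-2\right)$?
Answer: $-3264$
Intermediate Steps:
$p{\left(O,G \right)} = -12$
$\left(158 + 114\right) p{\left(0,12 \right)} = \left(158 + 114\right) \left(-12\right) = 272 \left(-12\right) = -3264$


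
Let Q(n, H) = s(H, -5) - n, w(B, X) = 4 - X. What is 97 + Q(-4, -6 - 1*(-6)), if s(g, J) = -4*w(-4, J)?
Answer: 65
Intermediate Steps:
s(g, J) = -16 + 4*J (s(g, J) = -4*(4 - J) = -16 + 4*J)
Q(n, H) = -36 - n (Q(n, H) = (-16 + 4*(-5)) - n = (-16 - 20) - n = -36 - n)
97 + Q(-4, -6 - 1*(-6)) = 97 + (-36 - 1*(-4)) = 97 + (-36 + 4) = 97 - 32 = 65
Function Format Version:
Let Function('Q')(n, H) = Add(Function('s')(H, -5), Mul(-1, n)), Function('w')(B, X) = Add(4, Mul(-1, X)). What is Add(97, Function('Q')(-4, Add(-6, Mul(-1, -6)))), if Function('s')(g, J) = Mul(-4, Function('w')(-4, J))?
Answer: 65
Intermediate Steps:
Function('s')(g, J) = Add(-16, Mul(4, J)) (Function('s')(g, J) = Mul(-4, Add(4, Mul(-1, J))) = Add(-16, Mul(4, J)))
Function('Q')(n, H) = Add(-36, Mul(-1, n)) (Function('Q')(n, H) = Add(Add(-16, Mul(4, -5)), Mul(-1, n)) = Add(Add(-16, -20), Mul(-1, n)) = Add(-36, Mul(-1, n)))
Add(97, Function('Q')(-4, Add(-6, Mul(-1, -6)))) = Add(97, Add(-36, Mul(-1, -4))) = Add(97, Add(-36, 4)) = Add(97, -32) = 65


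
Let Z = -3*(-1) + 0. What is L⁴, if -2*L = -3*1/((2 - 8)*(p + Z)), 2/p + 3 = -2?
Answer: 625/7311616 ≈ 8.5480e-5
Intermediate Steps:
p = -⅖ (p = 2/(-3 - 2) = 2/(-5) = 2*(-⅕) = -⅖ ≈ -0.40000)
Z = 3 (Z = 3 + 0 = 3)
L = -5/52 (L = -(-3)/(2*((-⅖ + 3)*(2 - 8))) = -(-3)/(2*((13/5)*(-6))) = -(-3)/(2*(-78/5)) = -(-3)*(-5)/(2*78) = -½*5/26 = -5/52 ≈ -0.096154)
L⁴ = (-5/52)⁴ = 625/7311616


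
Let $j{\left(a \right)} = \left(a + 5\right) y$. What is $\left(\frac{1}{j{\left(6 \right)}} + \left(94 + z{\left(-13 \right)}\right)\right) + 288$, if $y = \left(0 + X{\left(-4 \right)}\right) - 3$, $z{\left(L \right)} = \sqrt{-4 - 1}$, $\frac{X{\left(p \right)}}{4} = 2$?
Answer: $\frac{21011}{55} + i \sqrt{5} \approx 382.02 + 2.2361 i$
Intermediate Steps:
$X{\left(p \right)} = 8$ ($X{\left(p \right)} = 4 \cdot 2 = 8$)
$z{\left(L \right)} = i \sqrt{5}$ ($z{\left(L \right)} = \sqrt{-5} = i \sqrt{5}$)
$y = 5$ ($y = \left(0 + 8\right) - 3 = 8 - 3 = 5$)
$j{\left(a \right)} = 25 + 5 a$ ($j{\left(a \right)} = \left(a + 5\right) 5 = \left(5 + a\right) 5 = 25 + 5 a$)
$\left(\frac{1}{j{\left(6 \right)}} + \left(94 + z{\left(-13 \right)}\right)\right) + 288 = \left(\frac{1}{25 + 5 \cdot 6} + \left(94 + i \sqrt{5}\right)\right) + 288 = \left(\frac{1}{25 + 30} + \left(94 + i \sqrt{5}\right)\right) + 288 = \left(\frac{1}{55} + \left(94 + i \sqrt{5}\right)\right) + 288 = \left(\frac{5171}{55} + i \sqrt{5}\right) + 288 = \frac{21011}{55} + i \sqrt{5}$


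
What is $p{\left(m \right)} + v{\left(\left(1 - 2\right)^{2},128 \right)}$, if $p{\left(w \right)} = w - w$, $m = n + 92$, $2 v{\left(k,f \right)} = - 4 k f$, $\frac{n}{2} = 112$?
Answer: $-256$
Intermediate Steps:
$n = 224$ ($n = 2 \cdot 112 = 224$)
$v{\left(k,f \right)} = - 2 f k$ ($v{\left(k,f \right)} = \frac{- 4 k f}{2} = \frac{\left(-4\right) f k}{2} = - 2 f k$)
$m = 316$ ($m = 224 + 92 = 316$)
$p{\left(w \right)} = 0$
$p{\left(m \right)} + v{\left(\left(1 - 2\right)^{2},128 \right)} = 0 - 256 \left(1 - 2\right)^{2} = 0 - 256 \left(-1\right)^{2} = 0 - 256 \cdot 1 = 0 - 256 = -256$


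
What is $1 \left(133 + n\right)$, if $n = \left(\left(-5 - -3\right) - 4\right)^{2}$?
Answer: $169$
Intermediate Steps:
$n = 36$ ($n = \left(\left(-5 + 3\right) - 4\right)^{2} = \left(-2 - 4\right)^{2} = \left(-6\right)^{2} = 36$)
$1 \left(133 + n\right) = 1 \left(133 + 36\right) = 1 \cdot 169 = 169$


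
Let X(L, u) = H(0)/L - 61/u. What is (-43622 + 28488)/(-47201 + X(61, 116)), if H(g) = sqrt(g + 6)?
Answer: 35767238958367448/111554661999931273 + 12422229344*sqrt(6)/111554661999931273 ≈ 0.32063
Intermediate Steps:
H(g) = sqrt(6 + g)
X(L, u) = -61/u + sqrt(6)/L (X(L, u) = sqrt(6 + 0)/L - 61/u = sqrt(6)/L - 61/u = -61/u + sqrt(6)/L)
(-43622 + 28488)/(-47201 + X(61, 116)) = (-43622 + 28488)/(-47201 + (-61/116 + sqrt(6)/61)) = -15134/(-47201 + (-61*1/116 + sqrt(6)*(1/61))) = -15134/(-47201 + (-61/116 + sqrt(6)/61)) = -15134/(-5475377/116 + sqrt(6)/61)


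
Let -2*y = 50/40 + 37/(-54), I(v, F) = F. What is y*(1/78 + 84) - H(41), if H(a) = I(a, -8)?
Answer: -264949/16848 ≈ -15.726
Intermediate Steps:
H(a) = -8
y = -61/216 (y = -(50/40 + 37/(-54))/2 = -(50*(1/40) + 37*(-1/54))/2 = -(5/4 - 37/54)/2 = -1/2*61/108 = -61/216 ≈ -0.28241)
y*(1/78 + 84) - H(41) = -61*(1/78 + 84)/216 - 1*(-8) = -61*(1/78 + 84)/216 + 8 = -61/216*6553/78 + 8 = -399733/16848 + 8 = -264949/16848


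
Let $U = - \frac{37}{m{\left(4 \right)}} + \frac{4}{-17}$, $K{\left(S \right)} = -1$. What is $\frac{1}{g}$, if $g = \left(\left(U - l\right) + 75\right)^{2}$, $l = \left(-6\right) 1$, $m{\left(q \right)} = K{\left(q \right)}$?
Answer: $\frac{289}{4008004} \approx 7.2106 \cdot 10^{-5}$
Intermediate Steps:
$m{\left(q \right)} = -1$
$U = \frac{625}{17}$ ($U = - \frac{37}{-1} + \frac{4}{-17} = \left(-37\right) \left(-1\right) + 4 \left(- \frac{1}{17}\right) = 37 - \frac{4}{17} = \frac{625}{17} \approx 36.765$)
$l = -6$
$g = \frac{4008004}{289}$ ($g = \left(\left(\frac{625}{17} - -6\right) + 75\right)^{2} = \left(\left(\frac{625}{17} + 6\right) + 75\right)^{2} = \left(\frac{727}{17} + 75\right)^{2} = \left(\frac{2002}{17}\right)^{2} = \frac{4008004}{289} \approx 13869.0$)
$\frac{1}{g} = \frac{1}{\frac{4008004}{289}} = \frac{289}{4008004}$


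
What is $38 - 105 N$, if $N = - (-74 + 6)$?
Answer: $-7102$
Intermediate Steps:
$N = 68$ ($N = \left(-1\right) \left(-68\right) = 68$)
$38 - 105 N = 38 - 7140 = -7102$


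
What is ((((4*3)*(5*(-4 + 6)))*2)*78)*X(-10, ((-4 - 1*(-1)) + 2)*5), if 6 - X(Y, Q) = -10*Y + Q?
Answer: -1666080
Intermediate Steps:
X(Y, Q) = 6 - Q + 10*Y (X(Y, Q) = 6 - (-10*Y + Q) = 6 - (Q - 10*Y) = 6 + (-Q + 10*Y) = 6 - Q + 10*Y)
((((4*3)*(5*(-4 + 6)))*2)*78)*X(-10, ((-4 - 1*(-1)) + 2)*5) = ((((4*3)*(5*(-4 + 6)))*2)*78)*(6 - ((-4 - 1*(-1)) + 2)*5 + 10*(-10)) = (((12*(5*2))*2)*78)*(6 - ((-4 + 1) + 2)*5 - 100) = (((12*10)*2)*78)*(6 - (-3 + 2)*5 - 100) = ((120*2)*78)*(6 - (-1)*5 - 100) = (240*78)*(6 - 1*(-5) - 100) = 18720*(6 + 5 - 100) = 18720*(-89) = -1666080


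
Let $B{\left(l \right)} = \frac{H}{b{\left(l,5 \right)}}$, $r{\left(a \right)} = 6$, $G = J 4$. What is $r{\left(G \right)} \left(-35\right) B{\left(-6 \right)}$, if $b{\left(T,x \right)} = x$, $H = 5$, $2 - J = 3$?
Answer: $-210$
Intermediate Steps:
$J = -1$ ($J = 2 - 3 = -1$)
$G = -4$ ($G = \left(-1\right) 4 = -4$)
$B{\left(l \right)} = 1$ ($B{\left(l \right)} = \frac{5}{5} = 5 \cdot \frac{1}{5} = 1$)
$r{\left(G \right)} \left(-35\right) B{\left(-6 \right)} = 6 \left(-35\right) 1 = \left(-210\right) 1 = -210$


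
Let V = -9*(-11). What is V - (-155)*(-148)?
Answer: -22841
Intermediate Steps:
V = 99
V - (-155)*(-148) = 99 - (-155)*(-148) = 99 - 155*148 = 99 - 22940 = -22841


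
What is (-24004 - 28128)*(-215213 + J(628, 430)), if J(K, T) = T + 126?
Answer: 11190498724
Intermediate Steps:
J(K, T) = 126 + T
(-24004 - 28128)*(-215213 + J(628, 430)) = (-24004 - 28128)*(-215213 + (126 + 430)) = -52132*(-215213 + 556) = -52132*(-214657) = 11190498724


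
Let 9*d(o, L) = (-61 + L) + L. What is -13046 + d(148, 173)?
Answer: -39043/3 ≈ -13014.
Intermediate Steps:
d(o, L) = -61/9 + 2*L/9 (d(o, L) = ((-61 + L) + L)/9 = (-61 + 2*L)/9 = -61/9 + 2*L/9)
-13046 + d(148, 173) = -13046 + (-61/9 + (2/9)*173) = -13046 + (-61/9 + 346/9) = -13046 + 95/3 = -39043/3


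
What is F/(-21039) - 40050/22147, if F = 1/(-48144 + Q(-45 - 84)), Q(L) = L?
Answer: -40675406640203/22492839734109 ≈ -1.8084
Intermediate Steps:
F = -1/48273 (F = 1/(-48144 + (-45 - 84)) = 1/(-48144 - 129) = 1/(-48273) = -1/48273 ≈ -2.0716e-5)
F/(-21039) - 40050/22147 = -1/48273/(-21039) - 40050/22147 = -1/48273*(-1/21039) - 40050*1/22147 = 1/1015615647 - 40050/22147 = -40675406640203/22492839734109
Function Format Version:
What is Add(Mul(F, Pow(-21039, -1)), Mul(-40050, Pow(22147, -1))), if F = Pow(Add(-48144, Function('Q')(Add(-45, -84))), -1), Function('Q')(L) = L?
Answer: Rational(-40675406640203, 22492839734109) ≈ -1.8084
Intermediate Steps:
F = Rational(-1, 48273) (F = Pow(Add(-48144, Add(-45, -84)), -1) = Pow(Add(-48144, -129), -1) = Pow(-48273, -1) = Rational(-1, 48273) ≈ -2.0716e-5)
Add(Mul(F, Pow(-21039, -1)), Mul(-40050, Pow(22147, -1))) = Add(Mul(Rational(-1, 48273), Pow(-21039, -1)), Mul(-40050, Pow(22147, -1))) = Add(Mul(Rational(-1, 48273), Rational(-1, 21039)), Mul(-40050, Rational(1, 22147))) = Add(Rational(1, 1015615647), Rational(-40050, 22147)) = Rational(-40675406640203, 22492839734109)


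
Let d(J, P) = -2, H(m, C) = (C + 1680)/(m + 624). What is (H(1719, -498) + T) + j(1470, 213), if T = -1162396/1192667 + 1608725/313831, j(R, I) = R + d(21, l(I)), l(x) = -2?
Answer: 8785597314858277/5965817962313 ≈ 1472.7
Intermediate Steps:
H(m, C) = (1680 + C)/(624 + m)
j(R, I) = -2 + R (j(R, I) = R - 2 = -2 + R)
T = 31711782051/7638691373 (T = -1162396*1/1192667 + 1608725*(1/313831) = -1162396/1192667 + 1608725/313831 = 31711782051/7638691373 ≈ 4.1515)
(H(1719, -498) + T) + j(1470, 213) = ((1680 - 498)/(624 + 1719) + 31711782051/7638691373) + (-2 + 1470) = (1182/2343 + 31711782051/7638691373) + 1468 = ((1/2343)*1182 + 31711782051/7638691373) + 1468 = (394/781 + 31711782051/7638691373) + 1468 = 27776546182793/5965817962313 + 1468 = 8785597314858277/5965817962313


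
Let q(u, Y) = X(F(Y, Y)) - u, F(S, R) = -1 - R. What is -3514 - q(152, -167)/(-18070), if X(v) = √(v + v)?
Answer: -31749066/9035 + √83/9035 ≈ -3514.0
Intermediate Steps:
X(v) = √2*√v (X(v) = √(2*v) = √2*√v)
q(u, Y) = -u + √2*√(-1 - Y) (q(u, Y) = √2*√(-1 - Y) - u = -u + √2*√(-1 - Y))
-3514 - q(152, -167)/(-18070) = -3514 - (√(-2 - 2*(-167)) - 1*152)/(-18070) = -3514 - (√(-2 + 334) - 152)*(-1)/18070 = -3514 - (√332 - 152)*(-1)/18070 = -3514 - (2*√83 - 152)*(-1)/18070 = -3514 - (-152 + 2*√83)*(-1)/18070 = -3514 - (76/9035 - √83/9035) = -3514 + (-76/9035 + √83/9035) = -31749066/9035 + √83/9035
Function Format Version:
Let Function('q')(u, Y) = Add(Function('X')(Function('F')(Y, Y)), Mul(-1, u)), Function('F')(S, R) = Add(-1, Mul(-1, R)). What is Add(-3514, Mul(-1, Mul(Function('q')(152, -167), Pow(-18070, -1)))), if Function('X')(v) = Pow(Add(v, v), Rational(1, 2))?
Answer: Add(Rational(-31749066, 9035), Mul(Rational(1, 9035), Pow(83, Rational(1, 2)))) ≈ -3514.0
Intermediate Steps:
Function('X')(v) = Mul(Pow(2, Rational(1, 2)), Pow(v, Rational(1, 2))) (Function('X')(v) = Pow(Mul(2, v), Rational(1, 2)) = Mul(Pow(2, Rational(1, 2)), Pow(v, Rational(1, 2))))
Function('q')(u, Y) = Add(Mul(-1, u), Mul(Pow(2, Rational(1, 2)), Pow(Add(-1, Mul(-1, Y)), Rational(1, 2)))) (Function('q')(u, Y) = Add(Mul(Pow(2, Rational(1, 2)), Pow(Add(-1, Mul(-1, Y)), Rational(1, 2))), Mul(-1, u)) = Add(Mul(-1, u), Mul(Pow(2, Rational(1, 2)), Pow(Add(-1, Mul(-1, Y)), Rational(1, 2)))))
Add(-3514, Mul(-1, Mul(Function('q')(152, -167), Pow(-18070, -1)))) = Add(-3514, Mul(-1, Mul(Add(Pow(Add(-2, Mul(-2, -167)), Rational(1, 2)), Mul(-1, 152)), Pow(-18070, -1)))) = Add(-3514, Mul(-1, Mul(Add(Pow(Add(-2, 334), Rational(1, 2)), -152), Rational(-1, 18070)))) = Add(-3514, Mul(-1, Mul(Add(Pow(332, Rational(1, 2)), -152), Rational(-1, 18070)))) = Add(-3514, Mul(-1, Mul(Add(Mul(2, Pow(83, Rational(1, 2))), -152), Rational(-1, 18070)))) = Add(-3514, Mul(-1, Mul(Add(-152, Mul(2, Pow(83, Rational(1, 2)))), Rational(-1, 18070)))) = Add(-3514, Mul(-1, Add(Rational(76, 9035), Mul(Rational(-1, 9035), Pow(83, Rational(1, 2)))))) = Add(-3514, Add(Rational(-76, 9035), Mul(Rational(1, 9035), Pow(83, Rational(1, 2))))) = Add(Rational(-31749066, 9035), Mul(Rational(1, 9035), Pow(83, Rational(1, 2))))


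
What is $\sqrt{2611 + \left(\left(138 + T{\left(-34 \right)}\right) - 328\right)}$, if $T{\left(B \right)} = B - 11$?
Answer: $6 \sqrt{66} \approx 48.744$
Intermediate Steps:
$T{\left(B \right)} = -11 + B$
$\sqrt{2611 + \left(\left(138 + T{\left(-34 \right)}\right) - 328\right)} = \sqrt{2611 + \left(\left(138 - 45\right) - 328\right)} = \sqrt{2611 + \left(93 - 328\right)} = \sqrt{2611 - 235} = \sqrt{2376} = 6 \sqrt{66}$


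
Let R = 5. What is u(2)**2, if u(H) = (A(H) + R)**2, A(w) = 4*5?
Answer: 390625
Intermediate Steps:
A(w) = 20
u(H) = 625 (u(H) = (20 + 5)**2 = 25**2 = 625)
u(2)**2 = 625**2 = 390625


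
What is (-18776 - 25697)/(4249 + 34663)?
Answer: -44473/38912 ≈ -1.1429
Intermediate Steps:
(-18776 - 25697)/(4249 + 34663) = -44473/38912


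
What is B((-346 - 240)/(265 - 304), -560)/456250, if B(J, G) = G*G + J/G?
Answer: 3424511707/4982250000 ≈ 0.68734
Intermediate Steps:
B(J, G) = G² + J/G
B((-346 - 240)/(265 - 304), -560)/456250 = (((-346 - 240)/(265 - 304) + (-560)³)/(-560))/456250 = -(-586/(-39) - 175616000)/560*(1/456250) = -(-586*(-1/39) - 175616000)/560*(1/456250) = -(586/39 - 175616000)/560*(1/456250) = -1/560*(-6849023414/39)*(1/456250) = (3424511707/10920)*(1/456250) = 3424511707/4982250000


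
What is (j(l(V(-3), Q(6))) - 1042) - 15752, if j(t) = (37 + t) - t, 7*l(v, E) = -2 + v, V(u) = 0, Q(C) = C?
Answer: -16757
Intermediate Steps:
l(v, E) = -2/7 + v/7 (l(v, E) = (-2 + v)/7 = -2/7 + v/7)
j(t) = 37
(j(l(V(-3), Q(6))) - 1042) - 15752 = (37 - 1042) - 15752 = -1005 - 15752 = -16757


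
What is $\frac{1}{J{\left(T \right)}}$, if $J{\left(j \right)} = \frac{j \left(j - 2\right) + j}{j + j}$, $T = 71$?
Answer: $\frac{1}{35} \approx 0.028571$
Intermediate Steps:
$J{\left(j \right)} = \frac{j + j \left(-2 + j\right)}{2 j}$ ($J{\left(j \right)} = \frac{j \left(-2 + j\right) + j}{2 j} = \left(j + j \left(-2 + j\right)\right) \frac{1}{2 j} = \frac{j + j \left(-2 + j\right)}{2 j}$)
$\frac{1}{J{\left(T \right)}} = \frac{1}{- \frac{1}{2} + \frac{1}{2} \cdot 71} = \frac{1}{- \frac{1}{2} + \frac{71}{2}} = \frac{1}{35}$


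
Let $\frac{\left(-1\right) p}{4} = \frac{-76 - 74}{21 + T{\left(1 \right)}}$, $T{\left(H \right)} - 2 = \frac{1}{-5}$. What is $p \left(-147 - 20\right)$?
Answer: $- \frac{83500}{19} \approx -4394.7$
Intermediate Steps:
$T{\left(H \right)} = \frac{9}{5}$ ($T{\left(H \right)} = 2 + \frac{1}{-5} = 2 - \frac{1}{5} = \frac{9}{5}$)
$p = \frac{500}{19}$ ($p = - 4 \frac{-76 - 74}{21 + \frac{9}{5}} = - 4 \left(- \frac{150}{\frac{114}{5}}\right) = - 4 \left(\left(-150\right) \frac{5}{114}\right) = \left(-4\right) \left(- \frac{125}{19}\right) = \frac{500}{19} \approx 26.316$)
$p \left(-147 - 20\right) = \frac{500 \left(-147 - 20\right)}{19} = \frac{500}{19} \left(-167\right) = - \frac{83500}{19}$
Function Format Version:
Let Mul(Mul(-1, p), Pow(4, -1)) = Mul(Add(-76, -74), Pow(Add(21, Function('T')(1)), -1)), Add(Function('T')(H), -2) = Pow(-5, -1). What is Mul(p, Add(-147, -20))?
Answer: Rational(-83500, 19) ≈ -4394.7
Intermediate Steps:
Function('T')(H) = Rational(9, 5) (Function('T')(H) = Add(2, Pow(-5, -1)) = Add(2, Rational(-1, 5)) = Rational(9, 5))
p = Rational(500, 19) (p = Mul(-4, Mul(Add(-76, -74), Pow(Add(21, Rational(9, 5)), -1))) = Mul(-4, Mul(-150, Pow(Rational(114, 5), -1))) = Mul(-4, Mul(-150, Rational(5, 114))) = Mul(-4, Rational(-125, 19)) = Rational(500, 19) ≈ 26.316)
Mul(p, Add(-147, -20)) = Mul(Rational(500, 19), Add(-147, -20)) = Mul(Rational(500, 19), -167) = Rational(-83500, 19)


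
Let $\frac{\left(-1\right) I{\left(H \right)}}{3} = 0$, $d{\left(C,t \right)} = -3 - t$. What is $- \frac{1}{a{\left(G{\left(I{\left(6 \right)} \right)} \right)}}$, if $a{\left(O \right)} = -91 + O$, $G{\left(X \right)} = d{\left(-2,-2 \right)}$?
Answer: $\frac{1}{92} \approx 0.01087$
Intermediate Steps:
$I{\left(H \right)} = 0$ ($I{\left(H \right)} = \left(-3\right) 0 = 0$)
$G{\left(X \right)} = -1$ ($G{\left(X \right)} = -3 - -2 = -3 + 2 = -1$)
$- \frac{1}{a{\left(G{\left(I{\left(6 \right)} \right)} \right)}} = - \frac{1}{-91 - 1} = - \frac{1}{-92} = \left(-1\right) \left(- \frac{1}{92}\right) = \frac{1}{92}$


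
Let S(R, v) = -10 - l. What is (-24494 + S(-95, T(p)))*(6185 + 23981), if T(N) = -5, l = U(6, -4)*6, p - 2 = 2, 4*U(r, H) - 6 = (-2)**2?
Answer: -739640154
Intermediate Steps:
U(r, H) = 5/2 (U(r, H) = 3/2 + (1/4)*(-2)**2 = 3/2 + (1/4)*4 = 3/2 + 1 = 5/2)
p = 4 (p = 2 + 2 = 4)
l = 15 (l = (5/2)*6 = 15)
S(R, v) = -25 (S(R, v) = -10 - 1*15 = -10 - 15 = -25)
(-24494 + S(-95, T(p)))*(6185 + 23981) = (-24494 - 25)*(6185 + 23981) = -24519*30166 = -739640154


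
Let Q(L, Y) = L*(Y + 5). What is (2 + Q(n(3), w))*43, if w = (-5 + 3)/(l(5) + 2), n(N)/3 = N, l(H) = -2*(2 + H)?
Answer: 4171/2 ≈ 2085.5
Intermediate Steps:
l(H) = -4 - 2*H
n(N) = 3*N
w = ⅙ (w = (-5 + 3)/((-4 - 2*5) + 2) = -2/((-4 - 10) + 2) = -2/(-14 + 2) = -2/(-12) = -2*(-1/12) = ⅙ ≈ 0.16667)
Q(L, Y) = L*(5 + Y)
(2 + Q(n(3), w))*43 = (2 + (3*3)*(5 + ⅙))*43 = (2 + 9*(31/6))*43 = (2 + 93/2)*43 = (97/2)*43 = 4171/2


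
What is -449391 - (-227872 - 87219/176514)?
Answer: -13033705849/58838 ≈ -2.2152e+5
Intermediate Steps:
-449391 - (-227872 - 87219/176514) = -449391 - (-227872 - 87219*1/176514) = -449391 - (-227872 - 29073/58838) = -449391 - 1*(-13407561809/58838) = -449391 + 13407561809/58838 = -13033705849/58838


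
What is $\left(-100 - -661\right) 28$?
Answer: $15708$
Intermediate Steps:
$\left(-100 - -661\right) 28 = \left(-100 + 661\right) 28 = 561 \cdot 28 = 15708$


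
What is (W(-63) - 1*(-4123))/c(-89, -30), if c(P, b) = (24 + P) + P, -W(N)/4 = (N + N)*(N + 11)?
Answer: 3155/22 ≈ 143.41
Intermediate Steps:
W(N) = -8*N*(11 + N) (W(N) = -4*(N + N)*(N + 11) = -4*2*N*(11 + N) = -8*N*(11 + N))
c(P, b) = 24 + 2*P
(W(-63) - 1*(-4123))/c(-89, -30) = (-8*(-63)*(11 - 63) - 1*(-4123))/(24 + 2*(-89)) = (-8*(-63)*(-52) + 4123)/(24 - 178) = (-26208 + 4123)/(-154) = -22085*(-1/154) = 3155/22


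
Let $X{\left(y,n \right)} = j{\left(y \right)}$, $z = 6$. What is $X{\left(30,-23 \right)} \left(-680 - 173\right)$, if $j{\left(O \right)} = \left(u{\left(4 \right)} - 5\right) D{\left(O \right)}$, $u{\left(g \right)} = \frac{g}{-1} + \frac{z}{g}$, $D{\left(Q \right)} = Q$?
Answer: $191925$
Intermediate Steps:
$u{\left(g \right)} = - g + \frac{6}{g}$ ($u{\left(g \right)} = \frac{g}{-1} + \frac{6}{g} = g \left(-1\right) + \frac{6}{g} = - g + \frac{6}{g}$)
$j{\left(O \right)} = - \frac{15 O}{2}$ ($j{\left(O \right)} = \left(\left(\left(-1\right) 4 + \frac{6}{4}\right) - 5\right) O = \left(\left(-4 + 6 \cdot \frac{1}{4}\right) - 5\right) O = \left(\left(-4 + \frac{3}{2}\right) - 5\right) O = \left(- \frac{5}{2} - 5\right) O = - \frac{15 O}{2}$)
$X{\left(y,n \right)} = - \frac{15 y}{2}$
$X{\left(30,-23 \right)} \left(-680 - 173\right) = \left(- \frac{15}{2}\right) 30 \left(-680 - 173\right) = \left(-225\right) \left(-853\right) = 191925$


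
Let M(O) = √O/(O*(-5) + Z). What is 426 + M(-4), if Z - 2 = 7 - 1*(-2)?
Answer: 426 + 2*I/31 ≈ 426.0 + 0.064516*I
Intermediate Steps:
Z = 11 (Z = 2 + (7 - 1*(-2)) = 2 + (7 + 2) = 2 + 9 = 11)
M(O) = √O/(11 - 5*O) (M(O) = √O/(O*(-5) + 11) = √O/(-5*O + 11) = √O/(11 - 5*O))
426 + M(-4) = 426 - √(-4)/(-11 + 5*(-4)) = 426 - 2*I/(-11 - 20) = 426 - 1*2*I/(-31) = 426 - 1*2*I*(-1/31) = 426 + 2*I/31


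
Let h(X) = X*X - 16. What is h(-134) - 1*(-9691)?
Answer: 27631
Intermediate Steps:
h(X) = -16 + X² (h(X) = X² - 16 = -16 + X²)
h(-134) - 1*(-9691) = (-16 + (-134)²) - 1*(-9691) = (-16 + 17956) + 9691 = 17940 + 9691 = 27631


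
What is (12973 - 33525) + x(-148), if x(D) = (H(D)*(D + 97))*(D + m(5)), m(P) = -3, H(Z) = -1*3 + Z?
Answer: -1183403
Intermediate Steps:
H(Z) = -3 + Z
x(D) = (-3 + D)²*(97 + D) (x(D) = ((-3 + D)*(D + 97))*(D - 3) = ((-3 + D)*(97 + D))*(-3 + D) = (-3 + D)²*(97 + D))
(12973 - 33525) + x(-148) = (12973 - 33525) + (-3 - 148)*(-291 + (-148)² + 94*(-148)) = -20552 - 151*(-291 + 21904 - 13912) = -20552 - 151*7701 = -20552 - 1162851 = -1183403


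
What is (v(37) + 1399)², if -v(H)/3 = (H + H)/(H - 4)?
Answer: 234549225/121 ≈ 1.9384e+6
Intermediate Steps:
v(H) = -6*H/(-4 + H) (v(H) = -3*(H + H)/(H - 4) = -3*2*H/(-4 + H) = -6*H/(-4 + H))
(v(37) + 1399)² = (-6*37/(-4 + 37) + 1399)² = (-6*37/33 + 1399)² = (-6*37*1/33 + 1399)² = (-74/11 + 1399)² = (15315/11)² = 234549225/121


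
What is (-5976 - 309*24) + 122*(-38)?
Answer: -18028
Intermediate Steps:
(-5976 - 309*24) + 122*(-38) = (-5976 - 7416) - 4636 = -13392 - 4636 = -18028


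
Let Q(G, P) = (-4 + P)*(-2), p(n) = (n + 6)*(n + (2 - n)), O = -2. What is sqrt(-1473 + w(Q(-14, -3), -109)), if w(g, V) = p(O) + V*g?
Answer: I*sqrt(2991) ≈ 54.69*I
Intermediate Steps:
p(n) = 12 + 2*n (p(n) = (6 + n)*2 = 12 + 2*n)
Q(G, P) = 8 - 2*P
w(g, V) = 8 + V*g (w(g, V) = (12 + 2*(-2)) + V*g = (12 - 4) + V*g = 8 + V*g)
sqrt(-1473 + w(Q(-14, -3), -109)) = sqrt(-1473 + (8 - 109*(8 - 2*(-3)))) = sqrt(-1473 + (8 - 109*(8 + 6))) = sqrt(-1473 + (8 - 109*14)) = sqrt(-1473 + (8 - 1526)) = sqrt(-1473 - 1518) = sqrt(-2991) = I*sqrt(2991)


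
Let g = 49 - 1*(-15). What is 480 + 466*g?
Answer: 30304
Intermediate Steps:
g = 64 (g = 49 + 15 = 64)
480 + 466*g = 480 + 466*64 = 480 + 29824 = 30304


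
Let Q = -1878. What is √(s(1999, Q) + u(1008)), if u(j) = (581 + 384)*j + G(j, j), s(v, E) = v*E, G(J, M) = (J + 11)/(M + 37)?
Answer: I*√3037359454195/1045 ≈ 1667.8*I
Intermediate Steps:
G(J, M) = (11 + J)/(37 + M)
s(v, E) = E*v
u(j) = 965*j + (11 + j)/(37 + j) (u(j) = (581 + 384)*j + (11 + j)/(37 + j) = 965*j + (11 + j)/(37 + j))
√(s(1999, Q) + u(1008)) = √(-1878*1999 + (11 + 1008 + 965*1008*(37 + 1008))/(37 + 1008)) = √(-3754122 + (11 + 1008 + 965*1008*1045)/1045) = √(-3754122 + (11 + 1008 + 1016492400)/1045) = √(-3754122 + (1/1045)*1016493419) = √(-3754122 + 1016493419/1045) = √(-2906564071/1045) = I*√3037359454195/1045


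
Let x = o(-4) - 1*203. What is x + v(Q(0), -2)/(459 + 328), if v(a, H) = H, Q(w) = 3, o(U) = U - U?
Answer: -159763/787 ≈ -203.00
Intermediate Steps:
o(U) = 0
x = -203 (x = 0 - 1*203 = 0 - 203 = -203)
x + v(Q(0), -2)/(459 + 328) = -203 - 2/(459 + 328) = -203 - 2/787 = -159763/787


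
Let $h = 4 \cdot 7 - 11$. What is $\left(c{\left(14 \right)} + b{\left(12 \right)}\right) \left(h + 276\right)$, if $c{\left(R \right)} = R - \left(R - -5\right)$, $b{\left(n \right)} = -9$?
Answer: $-4102$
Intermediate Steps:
$h = 17$ ($h = 28 - 11 = 17$)
$c{\left(R \right)} = -5$ ($c{\left(R \right)} = R - \left(R + 5\right) = R - \left(5 + R\right) = -5$)
$\left(c{\left(14 \right)} + b{\left(12 \right)}\right) \left(h + 276\right) = \left(-5 - 9\right) \left(17 + 276\right) = \left(-14\right) 293 = -4102$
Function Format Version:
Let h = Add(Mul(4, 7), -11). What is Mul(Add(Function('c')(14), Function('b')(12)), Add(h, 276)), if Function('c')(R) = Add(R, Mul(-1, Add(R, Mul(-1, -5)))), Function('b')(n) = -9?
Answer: -4102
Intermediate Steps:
h = 17 (h = Add(28, -11) = 17)
Function('c')(R) = -5 (Function('c')(R) = Add(R, Mul(-1, Add(R, 5))) = Add(R, Mul(-1, Add(5, R))) = Add(R, Add(-5, Mul(-1, R))) = -5)
Mul(Add(Function('c')(14), Function('b')(12)), Add(h, 276)) = Mul(Add(-5, -9), Add(17, 276)) = Mul(-14, 293) = -4102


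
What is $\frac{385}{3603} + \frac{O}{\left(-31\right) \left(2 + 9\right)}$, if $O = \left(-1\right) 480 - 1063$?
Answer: $\frac{5690714}{1228623} \approx 4.6318$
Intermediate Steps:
$O = -1543$ ($O = -480 - 1063 = -1543$)
$\frac{385}{3603} + \frac{O}{\left(-31\right) \left(2 + 9\right)} = \frac{385}{3603} - \frac{1543}{\left(-31\right) \left(2 + 9\right)} = 385 \cdot \frac{1}{3603} - \frac{1543}{\left(-31\right) 11} = \frac{385}{3603} - \frac{1543}{-341} = \frac{385}{3603} - - \frac{1543}{341} = \frac{385}{3603} + \frac{1543}{341} = \frac{5690714}{1228623}$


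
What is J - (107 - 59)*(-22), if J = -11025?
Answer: -9969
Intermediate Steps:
J - (107 - 59)*(-22) = -11025 - (107 - 59)*(-22) = -11025 - 48*(-22) = -11025 - 1*(-1056) = -11025 + 1056 = -9969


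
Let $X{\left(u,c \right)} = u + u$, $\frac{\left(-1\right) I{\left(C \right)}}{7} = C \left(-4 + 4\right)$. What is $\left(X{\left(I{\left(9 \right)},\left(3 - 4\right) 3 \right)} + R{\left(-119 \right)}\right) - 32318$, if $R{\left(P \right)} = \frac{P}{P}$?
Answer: $-32317$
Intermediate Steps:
$I{\left(C \right)} = 0$ ($I{\left(C \right)} = - 7 C \left(-4 + 4\right) = - 7 C 0 = \left(-7\right) 0 = 0$)
$R{\left(P \right)} = 1$
$X{\left(u,c \right)} = 2 u$
$\left(X{\left(I{\left(9 \right)},\left(3 - 4\right) 3 \right)} + R{\left(-119 \right)}\right) - 32318 = \left(2 \cdot 0 + 1\right) - 32318 = \left(0 + 1\right) - 32318 = 1 - 32318 = -32317$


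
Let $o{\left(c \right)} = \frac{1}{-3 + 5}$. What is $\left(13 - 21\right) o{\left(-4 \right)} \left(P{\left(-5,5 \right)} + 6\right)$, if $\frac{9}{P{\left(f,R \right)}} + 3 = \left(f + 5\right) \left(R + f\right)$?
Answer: $-12$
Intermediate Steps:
$P{\left(f,R \right)} = \frac{9}{-3 + \left(5 + f\right) \left(R + f\right)}$ ($P{\left(f,R \right)} = \frac{9}{-3 + \left(f + 5\right) \left(R + f\right)} = \frac{9}{-3 + \left(5 + f\right) \left(R + f\right)}$)
$o{\left(c \right)} = \frac{1}{2}$
$\left(13 - 21\right) o{\left(-4 \right)} \left(P{\left(-5,5 \right)} + 6\right) = \left(13 - 21\right) \frac{\frac{9}{-3 + \left(-5\right)^{2} + 5 \cdot 5 + 5 \left(-5\right) + 5 \left(-5\right)} + 6}{2} = - 8 \frac{\frac{9}{-3 + 25 + 25 - 25 - 25} + 6}{2} = - 8 \frac{\frac{9}{-3} + 6}{2} = - 8 \frac{9 \left(- \frac{1}{3}\right) + 6}{2} = - 8 \frac{-3 + 6}{2} = - 8 \cdot \frac{1}{2} \cdot 3 = \left(-8\right) \frac{3}{2} = -12$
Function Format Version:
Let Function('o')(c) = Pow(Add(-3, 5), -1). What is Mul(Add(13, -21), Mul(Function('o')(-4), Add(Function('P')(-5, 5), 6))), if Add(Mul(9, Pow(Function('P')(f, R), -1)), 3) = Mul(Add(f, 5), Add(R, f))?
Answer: -12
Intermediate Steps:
Function('P')(f, R) = Mul(9, Pow(Add(-3, Mul(Add(5, f), Add(R, f))), -1)) (Function('P')(f, R) = Mul(9, Pow(Add(-3, Mul(Add(f, 5), Add(R, f))), -1)) = Mul(9, Pow(Add(-3, Mul(Add(5, f), Add(R, f))), -1)))
Function('o')(c) = Rational(1, 2) (Function('o')(c) = Pow(2, -1) = Rational(1, 2))
Mul(Add(13, -21), Mul(Function('o')(-4), Add(Function('P')(-5, 5), 6))) = Mul(Add(13, -21), Mul(Rational(1, 2), Add(Mul(9, Pow(Add(-3, Pow(-5, 2), Mul(5, 5), Mul(5, -5), Mul(5, -5)), -1)), 6))) = Mul(-8, Mul(Rational(1, 2), Add(Mul(9, Pow(Add(-3, 25, 25, -25, -25), -1)), 6))) = Mul(-8, Mul(Rational(1, 2), Add(Mul(9, Pow(-3, -1)), 6))) = Mul(-8, Mul(Rational(1, 2), Add(Mul(9, Rational(-1, 3)), 6))) = Mul(-8, Mul(Rational(1, 2), Add(-3, 6))) = Mul(-8, Mul(Rational(1, 2), 3)) = Mul(-8, Rational(3, 2)) = -12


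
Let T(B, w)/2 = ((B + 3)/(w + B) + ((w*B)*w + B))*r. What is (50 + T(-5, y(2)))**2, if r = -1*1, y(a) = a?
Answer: 87616/9 ≈ 9735.1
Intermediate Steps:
r = -1
T(B, w) = -2*B - 2*B*w**2 - 2*(3 + B)/(B + w) (T(B, w) = 2*(((B + 3)/(w + B) + ((w*B)*w + B))*(-1)) = 2*(((3 + B)/(B + w) + ((B*w)*w + B))*(-1)) = 2*(((3 + B)/(B + w) + (B*w**2 + B))*(-1)) = 2*(((3 + B)/(B + w) + (B + B*w**2))*(-1)) = 2*((B + B*w**2 + (3 + B)/(B + w))*(-1)) = 2*(-B - B*w**2 - (3 + B)/(B + w)) = -2*B - 2*B*w**2 - 2*(3 + B)/(B + w))
(50 + T(-5, y(2)))**2 = (50 + 2*(-3 - 1*(-5) - 1*(-5)**2 - 1*(-5)*2 - 1*(-5)*2**3 - 1*(-5)**2*2**2)/(-5 + 2))**2 = (50 + 2*(-3 + 5 - 1*25 + 10 - 1*(-5)*8 - 1*25*4)/(-3))**2 = (50 + 2*(-1/3)*(-3 + 5 - 25 + 10 + 40 - 100))**2 = (50 + 2*(-1/3)*(-73))**2 = (50 + 146/3)**2 = (296/3)**2 = 87616/9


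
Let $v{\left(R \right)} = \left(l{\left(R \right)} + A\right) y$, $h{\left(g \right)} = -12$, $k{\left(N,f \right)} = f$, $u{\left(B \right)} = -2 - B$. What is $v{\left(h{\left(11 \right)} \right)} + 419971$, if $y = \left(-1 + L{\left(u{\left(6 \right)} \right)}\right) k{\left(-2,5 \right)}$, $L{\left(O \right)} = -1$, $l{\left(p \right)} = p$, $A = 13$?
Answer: $419961$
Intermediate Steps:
$y = -10$ ($y = \left(-1 - 1\right) 5 = \left(-2\right) 5 = -10$)
$v{\left(R \right)} = -130 - 10 R$ ($v{\left(R \right)} = \left(R + 13\right) \left(-10\right) = \left(13 + R\right) \left(-10\right) = -130 - 10 R$)
$v{\left(h{\left(11 \right)} \right)} + 419971 = \left(-130 - -120\right) + 419971 = \left(-130 + 120\right) + 419971 = -10 + 419971 = 419961$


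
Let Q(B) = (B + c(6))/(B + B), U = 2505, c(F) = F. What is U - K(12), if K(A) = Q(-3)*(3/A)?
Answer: 20041/8 ≈ 2505.1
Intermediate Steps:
Q(B) = (6 + B)/(2*B) (Q(B) = (B + 6)/(B + B) = (6 + B)/((2*B)) = (6 + B)*(1/(2*B)) = (6 + B)/(2*B))
K(A) = -3/(2*A) (K(A) = ((1/2)*(6 - 3)/(-3))*(3/A) = ((1/2)*(-1/3)*3)*(3/A) = -3/(2*A))
U - K(12) = 2505 - (-3)/(2*12) = 2505 - 1*(-1/8) = 2505 + 1/8 = 20041/8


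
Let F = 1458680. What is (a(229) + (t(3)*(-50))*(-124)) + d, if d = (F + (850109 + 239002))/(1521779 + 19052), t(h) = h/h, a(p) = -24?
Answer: 9518720047/1540831 ≈ 6177.7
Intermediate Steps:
t(h) = 1
d = 2547791/1540831 (d = (1458680 + (850109 + 239002))/(1521779 + 19052) = (1458680 + 1089111)/1540831 = 2547791*(1/1540831) = 2547791/1540831 ≈ 1.6535)
(a(229) + (t(3)*(-50))*(-124)) + d = (-24 + (1*(-50))*(-124)) + 2547791/1540831 = (-24 - 50*(-124)) + 2547791/1540831 = (-24 + 6200) + 2547791/1540831 = 6176 + 2547791/1540831 = 9518720047/1540831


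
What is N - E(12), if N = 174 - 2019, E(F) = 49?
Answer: -1894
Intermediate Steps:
N = -1845
N - E(12) = -1845 - 1*49 = -1845 - 49 = -1894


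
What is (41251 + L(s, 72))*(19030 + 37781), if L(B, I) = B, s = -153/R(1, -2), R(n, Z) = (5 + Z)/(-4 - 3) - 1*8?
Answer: 138327967680/59 ≈ 2.3445e+9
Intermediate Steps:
R(n, Z) = -61/7 - Z/7 (R(n, Z) = (5 + Z)/(-7) - 8 = (5 + Z)*(-1/7) - 8 = (-5/7 - Z/7) - 8 = -61/7 - Z/7)
s = 1071/59 (s = -153/(-61/7 - 1/7*(-2)) = -153/(-61/7 + 2/7) = -153/(-59/7) = -153*(-7/59) = 1071/59 ≈ 18.153)
(41251 + L(s, 72))*(19030 + 37781) = (41251 + 1071/59)*(19030 + 37781) = (2434880/59)*56811 = 138327967680/59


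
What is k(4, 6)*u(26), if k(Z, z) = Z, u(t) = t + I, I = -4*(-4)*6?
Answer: 488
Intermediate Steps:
I = 96 (I = 16*6 = 96)
u(t) = 96 + t (u(t) = t + 96 = 96 + t)
k(4, 6)*u(26) = 4*(96 + 26) = 4*122 = 488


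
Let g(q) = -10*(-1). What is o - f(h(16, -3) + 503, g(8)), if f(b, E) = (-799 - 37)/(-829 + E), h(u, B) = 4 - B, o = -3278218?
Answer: -2684861378/819 ≈ -3.2782e+6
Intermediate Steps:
g(q) = 10
f(b, E) = -836/(-829 + E)
o - f(h(16, -3) + 503, g(8)) = -3278218 - (-836)/(-829 + 10) = -3278218 - (-836)/(-819) = -3278218 - (-836)*(-1)/819 = -3278218 - 1*836/819 = -3278218 - 836/819 = -2684861378/819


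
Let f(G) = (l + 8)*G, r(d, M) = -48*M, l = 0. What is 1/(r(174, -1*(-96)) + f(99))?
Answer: -1/3816 ≈ -0.00026205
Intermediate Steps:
f(G) = 8*G (f(G) = (0 + 8)*G = 8*G)
1/(r(174, -1*(-96)) + f(99)) = 1/(-(-48)*(-96) + 8*99) = 1/(-48*96 + 792) = 1/(-4608 + 792) = 1/(-3816) = -1/3816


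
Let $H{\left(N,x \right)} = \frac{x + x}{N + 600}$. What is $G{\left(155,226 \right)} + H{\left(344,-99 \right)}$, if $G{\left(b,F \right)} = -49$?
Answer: $- \frac{23227}{472} \approx -49.21$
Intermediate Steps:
$H{\left(N,x \right)} = \frac{2 x}{600 + N}$
$G{\left(155,226 \right)} + H{\left(344,-99 \right)} = -49 + 2 \left(-99\right) \frac{1}{600 + 344} = -49 + 2 \left(-99\right) \frac{1}{944} = -49 - \frac{99}{472} = - \frac{23227}{472}$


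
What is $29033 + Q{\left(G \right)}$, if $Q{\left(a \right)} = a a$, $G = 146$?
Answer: $50349$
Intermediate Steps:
$Q{\left(a \right)} = a^{2}$
$29033 + Q{\left(G \right)} = 29033 + 146^{2} = 29033 + 21316 = 50349$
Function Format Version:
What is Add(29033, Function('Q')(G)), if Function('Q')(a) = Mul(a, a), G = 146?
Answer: 50349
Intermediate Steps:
Function('Q')(a) = Pow(a, 2)
Add(29033, Function('Q')(G)) = Add(29033, Pow(146, 2)) = Add(29033, 21316) = 50349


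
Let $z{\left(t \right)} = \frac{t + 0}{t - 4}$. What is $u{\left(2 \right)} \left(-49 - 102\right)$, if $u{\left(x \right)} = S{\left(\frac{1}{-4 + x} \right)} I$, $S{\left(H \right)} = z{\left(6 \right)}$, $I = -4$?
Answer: $1812$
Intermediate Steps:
$z{\left(t \right)} = \frac{t}{-4 + t}$
$S{\left(H \right)} = 3$ ($S{\left(H \right)} = \frac{6}{-4 + 6} = \frac{6}{2} = 6 \cdot \frac{1}{2} = 3$)
$u{\left(x \right)} = -12$ ($u{\left(x \right)} = 3 \left(-4\right) = -12$)
$u{\left(2 \right)} \left(-49 - 102\right) = - 12 \left(-49 - 102\right) = \left(-12\right) \left(-151\right) = 1812$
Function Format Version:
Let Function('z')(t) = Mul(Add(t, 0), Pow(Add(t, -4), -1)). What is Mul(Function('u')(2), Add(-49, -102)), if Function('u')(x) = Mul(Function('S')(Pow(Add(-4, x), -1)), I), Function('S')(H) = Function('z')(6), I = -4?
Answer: 1812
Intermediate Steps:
Function('z')(t) = Mul(t, Pow(Add(-4, t), -1))
Function('S')(H) = 3 (Function('S')(H) = Mul(6, Pow(Add(-4, 6), -1)) = Mul(6, Pow(2, -1)) = Mul(6, Rational(1, 2)) = 3)
Function('u')(x) = -12 (Function('u')(x) = Mul(3, -4) = -12)
Mul(Function('u')(2), Add(-49, -102)) = Mul(-12, Add(-49, -102)) = Mul(-12, -151) = 1812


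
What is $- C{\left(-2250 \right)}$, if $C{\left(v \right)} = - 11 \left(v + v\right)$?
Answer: $-49500$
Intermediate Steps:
$C{\left(v \right)} = - 22 v$ ($C{\left(v \right)} = - 11 \cdot 2 v = - 22 v$)
$- C{\left(-2250 \right)} = - \left(-22\right) \left(-2250\right) = \left(-1\right) 49500 = -49500$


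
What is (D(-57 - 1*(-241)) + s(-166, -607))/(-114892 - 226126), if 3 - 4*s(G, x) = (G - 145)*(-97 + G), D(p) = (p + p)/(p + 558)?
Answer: 15171677/253035356 ≈ 0.059959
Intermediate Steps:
D(p) = 2*p/(558 + p) (D(p) = (2*p)/(558 + p) = 2*p/(558 + p))
s(G, x) = ¾ - (-145 + G)*(-97 + G)/4 (s(G, x) = ¾ - (G - 145)*(-97 + G)/4 = ¾ - (-145 + G)*(-97 + G)/4)
(D(-57 - 1*(-241)) + s(-166, -607))/(-114892 - 226126) = (2*(-57 - 1*(-241))/(558 + (-57 - 1*(-241))) + (-7031/2 - ¼*(-166)² + (121/2)*(-166)))/(-114892 - 226126) = (2*(-57 + 241)/(558 + (-57 + 241)) + (-7031/2 - ¼*27556 - 10043))/(-341018) = (2*184/(558 + 184) + (-7031/2 - 6889 - 10043))*(-1/341018) = (2*184/742 - 40895/2)*(-1/341018) = (2*184*(1/742) - 40895/2)*(-1/341018) = (184/371 - 40895/2)*(-1/341018) = -15171677/742*(-1/341018) = 15171677/253035356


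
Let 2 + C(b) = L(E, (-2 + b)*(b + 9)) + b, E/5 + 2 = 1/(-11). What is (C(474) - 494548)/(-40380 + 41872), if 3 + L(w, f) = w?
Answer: -1358746/4103 ≈ -331.16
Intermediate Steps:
E = -115/11 (E = -10 + 5/(-11) = -10 + 5*(-1/11) = -10 - 5/11 = -115/11 ≈ -10.455)
L(w, f) = -3 + w
C(b) = -170/11 + b (C(b) = -2 + ((-3 - 115/11) + b) = -2 + (-148/11 + b) = -170/11 + b)
(C(474) - 494548)/(-40380 + 41872) = ((-170/11 + 474) - 494548)/(-40380 + 41872) = (5044/11 - 494548)/1492 = -5434984/11*1/1492 = -1358746/4103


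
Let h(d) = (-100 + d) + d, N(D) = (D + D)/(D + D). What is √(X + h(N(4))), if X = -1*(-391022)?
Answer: 6*√10859 ≈ 625.24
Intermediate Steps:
N(D) = 1 (N(D) = (2*D)/((2*D)) = (2*D)*(1/(2*D)) = 1)
h(d) = -100 + 2*d
X = 391022
√(X + h(N(4))) = √(391022 + (-100 + 2*1)) = √(391022 + (-100 + 2)) = √(391022 - 98) = √390924 = 6*√10859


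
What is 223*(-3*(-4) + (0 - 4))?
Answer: 1784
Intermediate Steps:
223*(-3*(-4) + (0 - 4)) = 223*(12 - 4) = 223*8 = 1784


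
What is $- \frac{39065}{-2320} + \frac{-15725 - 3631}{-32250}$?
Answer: $\frac{43491739}{2494000} \approx 17.439$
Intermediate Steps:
$- \frac{39065}{-2320} + \frac{-15725 - 3631}{-32250} = \left(-39065\right) \left(- \frac{1}{2320}\right) + \left(-15725 - 3631\right) \left(- \frac{1}{32250}\right) = \frac{7813}{464} - - \frac{3226}{5375} = \frac{7813}{464} + \frac{3226}{5375} = \frac{43491739}{2494000}$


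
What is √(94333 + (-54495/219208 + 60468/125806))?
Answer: √4483944614580802133322274/6894420412 ≈ 307.14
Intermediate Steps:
√(94333 + (-54495/219208 + 60468/125806)) = √(94333 + (-54495*1/219208 + 60468*(1/125806))) = √(94333 + (-54495/219208 + 30234/62903)) = √(94333 + 3199635687/13788840824) = √(1300745921086079/13788840824) = √4483944614580802133322274/6894420412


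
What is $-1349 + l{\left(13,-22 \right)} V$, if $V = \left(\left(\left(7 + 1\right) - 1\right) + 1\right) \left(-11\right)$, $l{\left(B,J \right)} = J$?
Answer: $587$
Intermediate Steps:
$V = -88$ ($V = \left(\left(8 - 1\right) + 1\right) \left(-11\right) = \left(7 + 1\right) \left(-11\right) = 8 \left(-11\right) = -88$)
$-1349 + l{\left(13,-22 \right)} V = -1349 - -1936 = -1349 + 1936 = 587$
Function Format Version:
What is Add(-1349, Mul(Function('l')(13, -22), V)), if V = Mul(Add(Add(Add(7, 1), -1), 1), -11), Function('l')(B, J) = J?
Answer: 587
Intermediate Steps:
V = -88 (V = Mul(Add(Add(8, -1), 1), -11) = Mul(Add(7, 1), -11) = Mul(8, -11) = -88)
Add(-1349, Mul(Function('l')(13, -22), V)) = Add(-1349, Mul(-22, -88)) = Add(-1349, 1936) = 587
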